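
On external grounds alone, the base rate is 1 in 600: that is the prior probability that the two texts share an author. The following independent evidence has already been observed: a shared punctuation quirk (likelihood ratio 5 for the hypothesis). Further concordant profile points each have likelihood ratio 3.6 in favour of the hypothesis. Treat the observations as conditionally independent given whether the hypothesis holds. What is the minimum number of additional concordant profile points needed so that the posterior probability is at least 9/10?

6

Prior odds = (1/600)/(599/600) = 1/599.
Bayes factor of the evidence already in hand = 5.
Odds after that evidence = (1/599) × 5 = 5/599.
Target odds = 0.9/0.1 = 9.
Need 3.6ⁿ ≥ 9 ÷ (5/599) = 1078.2.
3.6⁵ = 604.66176 falls short of 1078.2 but 3.6⁶ = 34012224/15625 reaches it, so n = 6.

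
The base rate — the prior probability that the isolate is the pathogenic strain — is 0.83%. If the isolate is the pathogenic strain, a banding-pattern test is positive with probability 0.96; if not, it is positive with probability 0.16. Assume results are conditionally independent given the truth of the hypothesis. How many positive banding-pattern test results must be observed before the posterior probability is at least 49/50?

5

Prior odds: 0.0083 ÷ 0.9917 = 83/9917.
Likelihood ratio of a positive = 0.96/0.16 = 6.
Target posterior odds = 0.98/0.02 = 49.
Require 6ⁿ ≥ 49 ÷ (83/9917) = 485933/83.
6⁴ = 1296 falls short of 485933/83 but 6⁵ = 7776 reaches it, so n = 5.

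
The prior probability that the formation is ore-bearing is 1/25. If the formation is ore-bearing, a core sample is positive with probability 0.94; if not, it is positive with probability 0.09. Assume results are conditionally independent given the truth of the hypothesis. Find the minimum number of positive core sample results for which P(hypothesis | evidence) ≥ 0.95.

Prior odds = 0.04/0.96 = 1/24.
Likelihood ratio of a positive = 0.94/0.09 = 94/9.
Target posterior odds = 0.95/0.05 = 19.
Require (94/9)ⁿ ≥ 19 ÷ (1/24) = 456.
(94/9)² = 8836/81 falls short of 456 but (94/9)³ = 830584/729 reaches it, so n = 3.

3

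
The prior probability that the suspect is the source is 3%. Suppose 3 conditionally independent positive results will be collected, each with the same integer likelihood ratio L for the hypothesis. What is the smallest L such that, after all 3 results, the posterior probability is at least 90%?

7

Prior odds = 0.03/0.97 = 3/97.
Target odds = 0.9/0.1 = 9.
Need L³ ≥ 9 ÷ (3/97) = 291.
6³ = 216 < 291 ≤ 343 = 7³, so L = 7.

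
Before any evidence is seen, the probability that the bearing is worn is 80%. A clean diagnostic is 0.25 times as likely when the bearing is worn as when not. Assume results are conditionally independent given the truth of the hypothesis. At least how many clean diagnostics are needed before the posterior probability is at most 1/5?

Prior odds: 0.8 ÷ 0.2 = 4.
Likelihood ratio per clean diagnostic = 0.25.
Target odds: 0.2 ÷ 0.8 = 0.25.
Require 0.25ⁿ ≤ 0.25 ÷ 4 = 0.0625.
0.25¹ = 0.25 is still above 0.0625 but 0.25² = 0.0625 is at or below it, so n = 2.

2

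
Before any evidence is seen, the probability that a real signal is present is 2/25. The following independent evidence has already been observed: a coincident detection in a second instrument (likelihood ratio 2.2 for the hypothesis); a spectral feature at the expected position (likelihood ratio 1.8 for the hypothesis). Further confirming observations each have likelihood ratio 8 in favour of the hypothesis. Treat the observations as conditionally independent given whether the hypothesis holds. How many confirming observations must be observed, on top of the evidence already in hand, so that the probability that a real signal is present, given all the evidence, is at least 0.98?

3

Prior odds = 0.08/0.92 = 2/23.
Combined Bayes factor of the evidence already in hand = 2.2 × 1.8 = 3.96.
Odds after that evidence = (2/23) × 3.96 = 198/575.
Target odds = 0.98/0.02 = 49.
Need 8ⁿ ≥ 49 ÷ (198/575) = 28175/198.
8² = 64 falls short of 28175/198 but 8³ = 512 reaches it, so n = 3.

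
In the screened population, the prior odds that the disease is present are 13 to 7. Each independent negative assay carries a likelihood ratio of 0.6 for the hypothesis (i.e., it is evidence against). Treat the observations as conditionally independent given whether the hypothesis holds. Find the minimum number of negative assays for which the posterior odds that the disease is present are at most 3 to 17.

Prior odds = 13/7.
Likelihood ratio per negative assay = 0.6.
Target odds = 3/17.
Need (13/7) × 0.6ⁿ ≤ 3/17, i.e. 0.6ⁿ ≤ 21/221.
0.6⁴ = 0.1296 is still above 21/221 but 0.6⁵ = 0.07776 is at or below it, so n = 5.

5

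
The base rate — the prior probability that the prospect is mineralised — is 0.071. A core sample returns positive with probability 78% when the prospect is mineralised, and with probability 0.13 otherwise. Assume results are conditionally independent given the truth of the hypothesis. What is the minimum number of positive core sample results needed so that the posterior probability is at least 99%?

4

Prior odds: 0.071 ÷ 0.929 = 71/929.
Likelihood ratio of a positive result = 0.78/0.13 = 6.
Target posterior odds = 0.99/0.01 = 99.
Need (71/929) × 6ⁿ ≥ 99, i.e. 6ⁿ ≥ 91971/71.
6³ = 216 falls short of 91971/71 but 6⁴ = 1296 reaches it, so n = 4.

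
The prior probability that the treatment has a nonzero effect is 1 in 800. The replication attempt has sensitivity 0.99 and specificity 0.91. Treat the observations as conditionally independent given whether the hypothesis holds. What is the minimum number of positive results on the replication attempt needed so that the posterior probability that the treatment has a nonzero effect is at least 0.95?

Prior odds = 0.00125/0.99875 = 1/799.
False-positive rate = 1 − 0.91 = 0.09; likelihood ratio of a positive = 0.99/0.09 = 11.
Target odds: 0.95 ÷ 0.05 = 19.
Require 11ⁿ ≥ 19 ÷ (1/799) = 15181.
11⁴ = 14641 falls short of 15181 but 11⁵ = 161051 reaches it, so n = 5.

5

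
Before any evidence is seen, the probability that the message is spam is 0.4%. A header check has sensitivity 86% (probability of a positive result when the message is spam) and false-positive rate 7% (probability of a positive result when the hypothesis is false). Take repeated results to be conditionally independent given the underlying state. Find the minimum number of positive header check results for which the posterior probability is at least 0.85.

Prior odds = 0.004/0.996 = 1/249.
Likelihood ratio of a positive result = 0.86/0.07 = 86/7.
Target odds: 0.85 ÷ 0.15 = 17/3.
Require (86/7)ⁿ ≥ 17/3 ÷ (1/249) = 1411.
(86/7)² = 7396/49 falls short of 1411 but (86/7)³ = 636056/343 reaches it, so n = 3.

3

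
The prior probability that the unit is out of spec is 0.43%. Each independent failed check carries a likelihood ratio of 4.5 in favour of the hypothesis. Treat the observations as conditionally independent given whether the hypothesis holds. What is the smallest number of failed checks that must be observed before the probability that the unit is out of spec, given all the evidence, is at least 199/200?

8

Prior odds: 0.0043 ÷ 0.9957 = 43/9957.
Likelihood ratio per failed check = 4.5.
Target posterior odds = 0.995/0.005 = 199.
Require 4.5ⁿ ≥ 199 ÷ (43/9957) = 1981443/43.
4.5⁷ = 4782969/128 falls short of 1981443/43 but 4.5⁸ = 43046721/256 reaches it, so n = 8.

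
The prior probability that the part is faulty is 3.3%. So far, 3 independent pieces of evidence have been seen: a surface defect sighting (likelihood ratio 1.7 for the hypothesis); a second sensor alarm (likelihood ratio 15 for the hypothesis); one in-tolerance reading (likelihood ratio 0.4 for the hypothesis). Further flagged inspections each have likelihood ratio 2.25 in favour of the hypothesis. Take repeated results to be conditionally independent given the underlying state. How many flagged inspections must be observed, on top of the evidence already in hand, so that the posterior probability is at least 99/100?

Prior odds = 0.033/0.967 = 33/967.
Combined Bayes factor of the evidence already in hand = 1.7 × 15 × 0.4 = 10.2.
Odds after that evidence = (33/967) × 10.2 = 1683/4835.
Target odds = 0.99/0.01 = 99.
Need 2.25ⁿ ≥ 99 ÷ (1683/4835) = 4835/17.
2.25⁶ = 531441/4096 falls short of 4835/17 but 2.25⁷ = 4782969/16384 reaches it, so n = 7.

7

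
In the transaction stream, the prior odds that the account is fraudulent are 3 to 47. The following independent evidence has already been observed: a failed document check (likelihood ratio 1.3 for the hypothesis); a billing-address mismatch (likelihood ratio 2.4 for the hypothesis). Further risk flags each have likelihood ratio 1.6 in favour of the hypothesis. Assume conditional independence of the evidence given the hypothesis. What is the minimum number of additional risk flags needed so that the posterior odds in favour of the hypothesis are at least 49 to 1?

12

Prior odds = 3/47.
Combined Bayes factor of the evidence already in hand = 1.3 × 2.4 = 3.12.
Odds after that evidence = (3/47) × 3.12 = 234/1175.
Target odds = 49.
Need 1.6ⁿ ≥ 49 ÷ (234/1175) = 57575/234.
1.6¹¹ ≈175.922 falls short of 57575/234 but 1.6¹² ≈281.475 reaches it, so n = 12.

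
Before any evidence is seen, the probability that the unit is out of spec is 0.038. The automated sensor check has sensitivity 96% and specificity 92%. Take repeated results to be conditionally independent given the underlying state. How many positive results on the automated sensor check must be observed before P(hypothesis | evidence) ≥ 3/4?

2

Prior odds: 0.038 ÷ 0.962 = 19/481.
False-positive rate = 1 − 0.92 = 0.08; likelihood ratio of a positive = 0.96/0.08 = 12.
Target posterior odds = 0.75/0.25 = 3.
Require 12ⁿ ≥ 3 ÷ (19/481) = 1443/19.
12¹ = 12 falls short of 1443/19 but 12² = 144 reaches it, so n = 2.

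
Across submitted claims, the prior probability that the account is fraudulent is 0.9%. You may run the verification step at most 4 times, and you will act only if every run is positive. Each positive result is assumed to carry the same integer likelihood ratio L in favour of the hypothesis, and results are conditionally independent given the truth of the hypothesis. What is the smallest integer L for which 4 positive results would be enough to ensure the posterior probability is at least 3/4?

Prior odds = 0.009/0.991 = 9/991.
Target odds = 0.75/0.25 = 3.
Need L⁴ ≥ 3 ÷ (9/991) = 991/3.
4⁴ = 256 < 991/3 ≤ 625 = 5⁴, so L = 5.

5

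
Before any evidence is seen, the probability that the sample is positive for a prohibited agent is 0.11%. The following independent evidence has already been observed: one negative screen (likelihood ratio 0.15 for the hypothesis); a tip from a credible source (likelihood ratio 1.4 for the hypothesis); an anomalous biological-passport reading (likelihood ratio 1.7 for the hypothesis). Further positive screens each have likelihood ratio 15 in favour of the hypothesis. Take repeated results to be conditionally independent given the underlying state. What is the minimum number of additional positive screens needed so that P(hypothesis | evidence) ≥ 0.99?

5

Prior odds = 0.0011/0.9989 = 11/9989.
Combined Bayes factor of the evidence already in hand = 0.15 × 1.4 × 1.7 = 0.357.
Odds after that evidence = (11/9989) × 0.357 = 561/1427000.
Target odds = 0.99/0.01 = 99.
Need 15ⁿ ≥ 99 ÷ (561/1427000) = 4281000/17.
15⁴ = 50625 falls short of 4281000/17 but 15⁵ = 759375 reaches it, so n = 5.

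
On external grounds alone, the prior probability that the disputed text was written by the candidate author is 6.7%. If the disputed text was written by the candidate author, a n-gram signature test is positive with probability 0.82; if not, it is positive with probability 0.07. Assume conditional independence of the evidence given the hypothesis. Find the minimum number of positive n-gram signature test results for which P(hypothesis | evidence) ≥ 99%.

3

Prior odds = 0.067/0.933 = 67/933.
Likelihood ratio of a positive = 0.82/0.07 = 82/7.
Target posterior odds = 0.99/0.01 = 99.
Need (67/933) × (82/7)ⁿ ≥ 99, i.e. (82/7)ⁿ ≥ 92367/67.
(82/7)² = 6724/49 falls short of 92367/67 but (82/7)³ = 551368/343 reaches it, so n = 3.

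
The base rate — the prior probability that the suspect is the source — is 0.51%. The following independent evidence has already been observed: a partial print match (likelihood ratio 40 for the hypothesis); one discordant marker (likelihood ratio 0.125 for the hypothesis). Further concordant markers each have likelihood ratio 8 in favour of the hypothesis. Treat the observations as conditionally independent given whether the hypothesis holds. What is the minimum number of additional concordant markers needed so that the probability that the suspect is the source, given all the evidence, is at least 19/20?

Prior odds = 0.0051/0.9949 = 51/9949.
Combined Bayes factor of the evidence already in hand = 40 × 0.125 = 5.
Odds after that evidence = (51/9949) × 5 = 255/9949.
Target odds = 0.95/0.05 = 19.
Need 8ⁿ ≥ 19 ÷ (255/9949) = 189031/255.
8³ = 512 falls short of 189031/255 but 8⁴ = 4096 reaches it, so n = 4.

4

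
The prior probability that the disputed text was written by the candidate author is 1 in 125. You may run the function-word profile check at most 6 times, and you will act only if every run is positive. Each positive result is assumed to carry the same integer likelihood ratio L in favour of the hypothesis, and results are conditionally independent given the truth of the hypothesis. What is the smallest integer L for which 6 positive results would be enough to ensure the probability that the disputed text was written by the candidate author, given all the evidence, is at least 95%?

Prior odds = 0.008/0.992 = 1/124.
Target odds = 0.95/0.05 = 19.
Need L⁶ ≥ 19 ÷ (1/124) = 2356.
3⁶ = 729 < 2356 ≤ 4096 = 4⁶, so L = 4.

4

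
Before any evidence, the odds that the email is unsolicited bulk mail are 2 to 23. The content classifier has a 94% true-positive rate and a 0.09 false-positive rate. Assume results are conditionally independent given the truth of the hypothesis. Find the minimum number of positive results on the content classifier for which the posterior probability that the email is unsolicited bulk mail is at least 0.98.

Prior odds = 2/23.
Likelihood ratio of a positive result = 0.94/0.09 = 94/9.
Target posterior odds = 0.98/0.02 = 49.
Need (2/23) × (94/9)ⁿ ≥ 49, i.e. (94/9)ⁿ ≥ 563.5.
(94/9)² = 8836/81 falls short of 563.5 but (94/9)³ = 830584/729 reaches it, so n = 3.

3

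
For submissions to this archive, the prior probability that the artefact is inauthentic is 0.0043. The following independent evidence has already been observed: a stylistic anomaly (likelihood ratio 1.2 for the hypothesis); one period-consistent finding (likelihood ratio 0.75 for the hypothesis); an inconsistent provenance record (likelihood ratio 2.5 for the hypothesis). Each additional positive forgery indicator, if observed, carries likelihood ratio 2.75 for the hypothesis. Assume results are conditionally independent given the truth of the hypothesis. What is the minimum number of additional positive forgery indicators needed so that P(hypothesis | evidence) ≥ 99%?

Prior odds = 0.0043/0.9957 = 43/9957.
Combined Bayes factor of the evidence already in hand = 1.2 × 0.75 × 2.5 = 2.25.
Odds after that evidence = (43/9957) × 2.25 = 129/13276.
Target odds = 0.99/0.01 = 99.
Need 2.75ⁿ ≥ 99 ÷ (129/13276) = 438108/43.
2.75⁹ ≈8994.86 falls short of 438108/43 but 2.75¹⁰ ≈24735.9 reaches it, so n = 10.

10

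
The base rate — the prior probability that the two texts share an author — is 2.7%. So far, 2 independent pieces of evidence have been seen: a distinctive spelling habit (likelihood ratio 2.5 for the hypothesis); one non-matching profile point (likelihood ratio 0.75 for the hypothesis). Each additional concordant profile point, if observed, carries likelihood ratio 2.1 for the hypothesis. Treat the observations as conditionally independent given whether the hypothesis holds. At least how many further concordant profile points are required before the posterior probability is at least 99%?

11

Prior odds = 0.027/0.973 = 27/973.
Combined Bayes factor of the evidence already in hand = 2.5 × 0.75 = 1.875.
Odds after that evidence = (27/973) × 1.875 = 405/7784.
Target odds = 0.99/0.01 = 99.
Need 2.1ⁿ ≥ 99 ÷ (405/7784) = 85624/45.
2.1¹⁰ ≈1667.99 falls short of 85624/45 but 2.1¹¹ ≈3502.78 reaches it, so n = 11.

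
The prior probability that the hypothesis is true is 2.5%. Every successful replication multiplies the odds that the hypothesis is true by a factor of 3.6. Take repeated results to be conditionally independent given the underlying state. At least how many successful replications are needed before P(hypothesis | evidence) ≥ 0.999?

Prior odds: 0.025 ÷ 0.975 = 1/39.
Likelihood ratio per successful replication = 3.6.
Target odds: 0.999 ÷ 0.001 = 999.
Need (1/39) × 3.6ⁿ ≥ 999, i.e. 3.6ⁿ ≥ 38961.
3.6⁸ ≈28211.1 falls short of 38961 but 3.6⁹ ≈101560 reaches it, so n = 9.

9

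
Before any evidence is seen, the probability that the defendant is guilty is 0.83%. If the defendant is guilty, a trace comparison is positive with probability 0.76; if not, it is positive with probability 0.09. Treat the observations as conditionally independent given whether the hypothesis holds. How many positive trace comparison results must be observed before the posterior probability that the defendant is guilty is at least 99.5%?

Prior odds: 0.0083 ÷ 0.9917 = 83/9917.
Likelihood ratio of a positive = 0.76/0.09 = 76/9.
Target posterior odds = 0.995/0.005 = 199.
Need (83/9917) × (76/9)ⁿ ≥ 199, i.e. (76/9)ⁿ ≥ 1973483/83.
(76/9)⁴ = 33362176/6561 falls short of 1973483/83 but (76/9)⁵ ≈42939.3 reaches it, so n = 5.

5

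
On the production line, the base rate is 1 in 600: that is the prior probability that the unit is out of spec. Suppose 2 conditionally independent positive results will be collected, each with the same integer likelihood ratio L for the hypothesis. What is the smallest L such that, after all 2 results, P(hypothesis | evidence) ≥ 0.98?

172

Prior odds = (1/600)/(599/600) = 1/599.
Target odds = 0.98/0.02 = 49.
Need L² ≥ 49 ÷ (1/599) = 29351.
171² = 29241 < 29351 ≤ 29584 = 172², so L = 172.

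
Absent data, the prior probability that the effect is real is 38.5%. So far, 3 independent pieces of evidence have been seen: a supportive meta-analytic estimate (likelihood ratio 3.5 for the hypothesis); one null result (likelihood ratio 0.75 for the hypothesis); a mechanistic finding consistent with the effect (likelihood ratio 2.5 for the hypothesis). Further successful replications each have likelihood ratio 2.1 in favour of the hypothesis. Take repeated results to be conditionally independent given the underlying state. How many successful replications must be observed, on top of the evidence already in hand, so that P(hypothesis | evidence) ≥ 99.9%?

Prior odds = 0.385/0.615 = 77/123.
Combined Bayes factor of the evidence already in hand = 3.5 × 0.75 × 2.5 = 6.5625.
Odds after that evidence = (77/123) × 6.5625 = 2695/656.
Target odds = 0.999/0.001 = 999.
Need 2.1ⁿ ≥ 999 ÷ (2695/656) = 655344/2695.
2.1⁷ ≈180.109 falls short of 655344/2695 but 2.1⁸ ≈378.229 reaches it, so n = 8.

8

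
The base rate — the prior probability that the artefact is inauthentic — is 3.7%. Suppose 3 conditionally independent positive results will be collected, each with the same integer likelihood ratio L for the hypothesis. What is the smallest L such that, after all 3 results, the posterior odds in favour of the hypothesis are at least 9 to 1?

Prior odds = 0.037/0.963 = 37/963.
Target odds = 9.
Need L³ ≥ 9 ÷ (37/963) = 8667/37.
6³ = 216 < 8667/37 ≤ 343 = 7³, so L = 7.

7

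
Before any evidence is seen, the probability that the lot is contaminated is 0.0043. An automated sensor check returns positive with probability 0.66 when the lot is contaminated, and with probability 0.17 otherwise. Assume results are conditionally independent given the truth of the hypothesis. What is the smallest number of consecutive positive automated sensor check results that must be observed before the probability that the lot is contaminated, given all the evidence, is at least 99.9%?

Prior odds = 0.0043/0.9957 = 43/9957.
Likelihood ratio of a positive result = 0.66/0.17 = 66/17.
Target odds: 0.999 ÷ 0.001 = 999.
Need (43/9957) × (66/17)ⁿ ≥ 999, i.e. (66/17)ⁿ ≥ 9947043/43.
(66/17)⁹ ≈200380 falls short of 9947043/43 but (66/17)¹⁰ ≈777947 reaches it, so n = 10.

10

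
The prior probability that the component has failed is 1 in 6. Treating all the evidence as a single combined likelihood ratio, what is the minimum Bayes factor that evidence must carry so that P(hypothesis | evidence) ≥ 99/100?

495

Prior odds = (1/6)/(5/6) = 0.2.
Target odds = 0.99/0.01 = 99.
Required Bayes factor = 99 ÷ 0.2 = 495.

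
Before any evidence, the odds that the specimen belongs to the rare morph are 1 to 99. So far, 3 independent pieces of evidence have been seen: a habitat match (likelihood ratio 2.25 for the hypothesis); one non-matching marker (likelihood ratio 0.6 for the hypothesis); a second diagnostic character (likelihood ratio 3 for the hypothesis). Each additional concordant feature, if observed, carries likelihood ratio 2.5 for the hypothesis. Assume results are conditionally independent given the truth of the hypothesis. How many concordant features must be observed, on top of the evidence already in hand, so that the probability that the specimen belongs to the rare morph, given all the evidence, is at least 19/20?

Prior odds = 1/99.
Combined Bayes factor of the evidence already in hand = 2.25 × 0.6 × 3 = 4.05.
Odds after that evidence = (1/99) × 4.05 = 9/220.
Target odds = 0.95/0.05 = 19.
Need 2.5ⁿ ≥ 19 ÷ (9/220) = 4180/9.
2.5⁶ = 244.140625 falls short of 4180/9 but 2.5⁷ = 610.3515625 reaches it, so n = 7.

7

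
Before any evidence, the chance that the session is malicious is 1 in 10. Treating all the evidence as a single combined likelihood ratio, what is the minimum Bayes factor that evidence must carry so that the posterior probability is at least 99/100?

Prior odds = 0.1/0.9 = 1/9.
Target odds = 0.99/0.01 = 99.
Required Bayes factor = 99 ÷ (1/9) = 891.

891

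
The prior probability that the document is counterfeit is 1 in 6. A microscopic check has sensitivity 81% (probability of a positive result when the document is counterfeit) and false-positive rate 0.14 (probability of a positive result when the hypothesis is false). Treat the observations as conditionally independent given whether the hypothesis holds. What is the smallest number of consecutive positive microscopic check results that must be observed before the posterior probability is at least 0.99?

Prior odds = (1/6)/(5/6) = 0.2.
Likelihood ratio of a positive result = 0.81/0.14 = 81/14.
Target posterior odds = 0.99/0.01 = 99.
Need 0.2 × (81/14)ⁿ ≥ 99, i.e. (81/14)ⁿ ≥ 495.
(81/14)³ = 531441/2744 falls short of 495 but (81/14)⁴ = 43046721/38416 reaches it, so n = 4.

4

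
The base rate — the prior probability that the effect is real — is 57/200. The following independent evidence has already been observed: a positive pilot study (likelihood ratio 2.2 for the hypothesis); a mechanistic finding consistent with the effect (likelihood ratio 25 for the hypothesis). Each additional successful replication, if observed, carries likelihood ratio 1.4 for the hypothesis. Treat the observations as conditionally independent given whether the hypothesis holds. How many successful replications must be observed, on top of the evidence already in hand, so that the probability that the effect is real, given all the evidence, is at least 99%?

Prior odds = 0.285/0.715 = 57/143.
Combined Bayes factor of the evidence already in hand = 2.2 × 25 = 55.
Odds after that evidence = (57/143) × 55 = 285/13.
Target odds = 0.99/0.01 = 99.
Need 1.4ⁿ ≥ 99 ÷ (285/13) = 429/95.
1.4⁴ = 3.8416 falls short of 429/95 but 1.4⁵ = 5.37824 reaches it, so n = 5.

5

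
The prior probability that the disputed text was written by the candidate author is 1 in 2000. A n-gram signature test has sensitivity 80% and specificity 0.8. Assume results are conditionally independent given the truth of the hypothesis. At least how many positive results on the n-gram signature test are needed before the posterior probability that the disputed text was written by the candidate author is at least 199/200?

Prior odds = 0.0005/0.9995 = 1/1999.
False-positive rate = 1 − 0.8 = 0.2; likelihood ratio of a positive = 0.8/0.2 = 4.
Target posterior odds = 0.995/0.005 = 199.
Need (1/1999) × 4ⁿ ≥ 199, i.e. 4ⁿ ≥ 397801.
4⁹ = 262144 falls short of 397801 but 4¹⁰ = 1048576 reaches it, so n = 10.

10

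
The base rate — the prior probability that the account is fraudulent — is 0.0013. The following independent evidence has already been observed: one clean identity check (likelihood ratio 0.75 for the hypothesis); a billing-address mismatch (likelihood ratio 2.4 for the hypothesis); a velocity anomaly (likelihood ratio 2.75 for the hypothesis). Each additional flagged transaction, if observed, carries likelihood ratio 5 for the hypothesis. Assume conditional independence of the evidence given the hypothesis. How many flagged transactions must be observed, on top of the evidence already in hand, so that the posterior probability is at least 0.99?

Prior odds = 0.0013/0.9987 = 13/9987.
Combined Bayes factor of the evidence already in hand = 0.75 × 2.4 × 2.75 = 4.95.
Odds after that evidence = (13/9987) × 4.95 = 429/66580.
Target odds = 0.99/0.01 = 99.
Need 5ⁿ ≥ 99 ÷ (429/66580) = 199740/13.
5⁵ = 3125 falls short of 199740/13 but 5⁶ = 15625 reaches it, so n = 6.

6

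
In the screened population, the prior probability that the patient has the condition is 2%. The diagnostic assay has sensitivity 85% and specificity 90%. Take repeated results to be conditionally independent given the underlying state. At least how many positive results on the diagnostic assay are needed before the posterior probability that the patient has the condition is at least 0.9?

Prior odds: 0.02 ÷ 0.98 = 1/49.
False-positive rate = 1 − 0.9 = 0.1; likelihood ratio of a positive = 0.85/0.1 = 8.5.
Target posterior odds = 0.9/0.1 = 9.
Need (1/49) × 8.5ⁿ ≥ 9, i.e. 8.5ⁿ ≥ 441.
8.5² = 72.25 falls short of 441 but 8.5³ = 614.125 reaches it, so n = 3.

3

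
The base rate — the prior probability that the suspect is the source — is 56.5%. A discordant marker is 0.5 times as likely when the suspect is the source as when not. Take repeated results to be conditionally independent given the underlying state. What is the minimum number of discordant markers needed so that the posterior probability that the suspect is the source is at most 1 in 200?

Prior odds = 0.565/0.435 = 113/87.
Likelihood ratio per discordant marker = 0.5.
Target odds: 0.005 ÷ 0.995 = 1/199.
Require 0.5ⁿ ≤ 1/199 ÷ (113/87) = 87/22487.
0.5⁸ = 0.00390625 is still above 87/22487 but 0.5⁹ = 0.001953125 is at or below it, so n = 9.

9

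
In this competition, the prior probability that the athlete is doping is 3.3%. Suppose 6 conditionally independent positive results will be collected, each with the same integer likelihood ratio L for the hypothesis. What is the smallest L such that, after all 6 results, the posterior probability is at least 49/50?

4

Prior odds = 0.033/0.967 = 33/967.
Target odds = 0.98/0.02 = 49.
Need L⁶ ≥ 49 ÷ (33/967) = 47383/33.
3⁶ = 729 < 47383/33 ≤ 4096 = 4⁶, so L = 4.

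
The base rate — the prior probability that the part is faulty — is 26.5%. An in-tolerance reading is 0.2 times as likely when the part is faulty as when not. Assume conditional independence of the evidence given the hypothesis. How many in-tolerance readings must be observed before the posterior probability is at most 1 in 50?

Prior odds = 0.265/0.735 = 53/147.
Likelihood ratio per in-tolerance reading = 0.2.
Target posterior odds = 0.02/0.98 = 1/49.
Need (53/147) × 0.2ⁿ ≤ 1/49, i.e. 0.2ⁿ ≤ 3/53.
0.2¹ = 0.2 is still above 3/53 but 0.2² = 0.04 is at or below it, so n = 2.

2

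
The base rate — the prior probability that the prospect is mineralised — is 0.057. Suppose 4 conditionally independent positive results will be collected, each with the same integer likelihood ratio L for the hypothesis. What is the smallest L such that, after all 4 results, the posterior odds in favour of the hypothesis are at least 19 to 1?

Prior odds = 0.057/0.943 = 57/943.
Target odds = 19.
Need L⁴ ≥ 19 ÷ (57/943) = 943/3.
4⁴ = 256 < 943/3 ≤ 625 = 5⁴, so L = 5.

5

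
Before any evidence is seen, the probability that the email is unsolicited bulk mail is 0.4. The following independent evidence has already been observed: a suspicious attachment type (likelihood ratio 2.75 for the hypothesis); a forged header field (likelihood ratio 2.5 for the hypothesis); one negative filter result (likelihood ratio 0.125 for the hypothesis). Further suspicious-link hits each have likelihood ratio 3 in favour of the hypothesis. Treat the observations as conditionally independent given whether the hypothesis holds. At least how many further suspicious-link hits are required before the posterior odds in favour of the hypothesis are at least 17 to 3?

Prior odds = 0.4/0.6 = 2/3.
Combined Bayes factor of the evidence already in hand = 2.75 × 2.5 × 0.125 = 0.859375.
Odds after that evidence = (2/3) × 0.859375 = 55/96.
Target odds = 17/3.
Need 3ⁿ ≥ 17/3 ÷ (55/96) = 544/55.
3² = 9 falls short of 544/55 but 3³ = 27 reaches it, so n = 3.

3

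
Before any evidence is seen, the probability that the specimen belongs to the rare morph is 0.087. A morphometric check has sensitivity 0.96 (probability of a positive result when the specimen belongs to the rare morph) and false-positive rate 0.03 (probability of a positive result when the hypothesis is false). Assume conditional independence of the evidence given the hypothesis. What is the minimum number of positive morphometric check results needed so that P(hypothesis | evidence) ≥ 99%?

Prior odds = 0.087/0.913 = 87/913.
Likelihood ratio of a positive result = 0.96/0.03 = 32.
Target posterior odds = 0.99/0.01 = 99.
Need (87/913) × 32ⁿ ≥ 99, i.e. 32ⁿ ≥ 30129/29.
32² = 1024 falls short of 30129/29 but 32³ = 32768 reaches it, so n = 3.

3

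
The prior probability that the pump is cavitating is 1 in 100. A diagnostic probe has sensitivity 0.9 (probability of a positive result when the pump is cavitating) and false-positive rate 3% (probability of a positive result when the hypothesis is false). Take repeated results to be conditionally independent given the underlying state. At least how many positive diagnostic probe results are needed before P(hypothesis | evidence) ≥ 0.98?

Prior odds = 0.01/0.99 = 1/99.
Likelihood ratio of a positive result = 0.9/0.03 = 30.
Target odds: 0.98 ÷ 0.02 = 49.
Require 30ⁿ ≥ 49 ÷ (1/99) = 4851.
30² = 900 falls short of 4851 but 30³ = 27000 reaches it, so n = 3.

3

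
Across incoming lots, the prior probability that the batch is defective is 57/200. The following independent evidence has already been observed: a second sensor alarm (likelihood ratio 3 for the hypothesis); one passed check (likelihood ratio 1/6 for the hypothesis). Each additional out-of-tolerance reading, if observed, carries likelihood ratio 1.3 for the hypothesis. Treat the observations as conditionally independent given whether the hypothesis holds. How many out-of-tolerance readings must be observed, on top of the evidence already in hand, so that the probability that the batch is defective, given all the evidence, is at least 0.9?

15

Prior odds = 0.285/0.715 = 57/143.
Combined Bayes factor of the evidence already in hand = 3 × (1/6) = 0.5.
Odds after that evidence = (57/143) × 0.5 = 57/286.
Target odds = 0.9/0.1 = 9.
Need 1.3ⁿ ≥ 9 ÷ (57/286) = 858/19.
1.3¹⁴ ≈39.3738 falls short of 858/19 but 1.3¹⁵ ≈51.1859 reaches it, so n = 15.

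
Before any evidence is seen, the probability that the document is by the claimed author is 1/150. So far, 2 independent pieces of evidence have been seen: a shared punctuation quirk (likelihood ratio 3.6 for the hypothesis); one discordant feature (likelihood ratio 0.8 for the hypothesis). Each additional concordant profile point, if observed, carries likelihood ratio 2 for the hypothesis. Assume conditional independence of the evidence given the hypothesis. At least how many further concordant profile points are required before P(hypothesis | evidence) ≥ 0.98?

Prior odds = (1/150)/(149/150) = 1/149.
Combined Bayes factor of the evidence already in hand = 3.6 × 0.8 = 2.88.
Odds after that evidence = (1/149) × 2.88 = 72/3725.
Target odds = 0.98/0.02 = 49.
Need 2ⁿ ≥ 49 ÷ (72/3725) = 182525/72.
2¹¹ = 2048 falls short of 182525/72 but 2¹² = 4096 reaches it, so n = 12.

12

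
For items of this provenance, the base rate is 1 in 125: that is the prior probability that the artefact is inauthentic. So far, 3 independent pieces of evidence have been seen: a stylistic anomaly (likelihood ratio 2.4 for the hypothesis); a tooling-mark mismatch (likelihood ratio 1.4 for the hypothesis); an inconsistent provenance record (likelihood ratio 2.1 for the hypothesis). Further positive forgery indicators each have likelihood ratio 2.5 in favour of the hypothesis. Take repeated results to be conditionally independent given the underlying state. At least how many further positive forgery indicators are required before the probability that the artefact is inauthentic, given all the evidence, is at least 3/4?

Prior odds = 0.008/0.992 = 1/124.
Combined Bayes factor of the evidence already in hand = 2.4 × 1.4 × 2.1 = 7.056.
Odds after that evidence = (1/124) × 7.056 = 441/7750.
Target odds = 0.75/0.25 = 3.
Need 2.5ⁿ ≥ 3 ÷ (441/7750) = 7750/147.
2.5⁴ = 39.0625 falls short of 7750/147 but 2.5⁵ = 97.65625 reaches it, so n = 5.

5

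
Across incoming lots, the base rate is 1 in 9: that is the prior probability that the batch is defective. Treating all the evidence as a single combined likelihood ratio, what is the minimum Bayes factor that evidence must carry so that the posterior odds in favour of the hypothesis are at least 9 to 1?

72

Prior odds = (1/9)/(8/9) = 0.125.
Target odds = 9.
Required Bayes factor = 9 ÷ 0.125 = 72.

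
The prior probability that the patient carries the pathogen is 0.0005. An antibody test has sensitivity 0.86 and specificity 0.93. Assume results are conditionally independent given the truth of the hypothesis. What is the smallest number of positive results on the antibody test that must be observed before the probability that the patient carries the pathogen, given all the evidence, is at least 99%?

Prior odds: 0.0005 ÷ 0.9995 = 1/1999.
False-positive rate = 1 − 0.93 = 0.07; likelihood ratio of a positive = 0.86/0.07 = 86/7.
Target posterior odds = 0.99/0.01 = 99.
Require (86/7)ⁿ ≥ 99 ÷ (1/1999) = 197901.
(86/7)⁴ = 54700816/2401 falls short of 197901 but (86/7)⁵ ≈279899 reaches it, so n = 5.

5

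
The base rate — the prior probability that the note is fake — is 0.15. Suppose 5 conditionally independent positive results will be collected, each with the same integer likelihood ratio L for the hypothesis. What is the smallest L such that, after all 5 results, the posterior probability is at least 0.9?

3

Prior odds = 0.15/0.85 = 3/17.
Target odds = 0.9/0.1 = 9.
Need L⁵ ≥ 9 ÷ (3/17) = 51.
2⁵ = 32 < 51 ≤ 243 = 3⁵, so L = 3.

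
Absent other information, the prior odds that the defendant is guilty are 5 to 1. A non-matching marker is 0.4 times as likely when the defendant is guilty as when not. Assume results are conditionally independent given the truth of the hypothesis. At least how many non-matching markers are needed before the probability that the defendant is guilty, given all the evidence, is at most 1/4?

Prior odds = 5.
Likelihood ratio per non-matching marker = 0.4.
Target odds: 0.25 ÷ 0.75 = 1/3.
Require 0.4ⁿ ≤ 1/3 ÷ 5 = 1/15.
0.4² = 0.16 is still above 1/15 but 0.4³ = 0.064 is at or below it, so n = 3.

3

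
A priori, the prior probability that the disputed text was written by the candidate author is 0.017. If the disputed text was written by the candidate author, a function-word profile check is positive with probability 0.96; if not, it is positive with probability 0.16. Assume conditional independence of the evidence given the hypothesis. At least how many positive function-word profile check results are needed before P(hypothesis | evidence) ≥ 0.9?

4

Prior odds: 0.017 ÷ 0.983 = 17/983.
Likelihood ratio of a positive = 0.96/0.16 = 6.
Target odds: 0.9 ÷ 0.1 = 9.
Require 6ⁿ ≥ 9 ÷ (17/983) = 8847/17.
6³ = 216 falls short of 8847/17 but 6⁴ = 1296 reaches it, so n = 4.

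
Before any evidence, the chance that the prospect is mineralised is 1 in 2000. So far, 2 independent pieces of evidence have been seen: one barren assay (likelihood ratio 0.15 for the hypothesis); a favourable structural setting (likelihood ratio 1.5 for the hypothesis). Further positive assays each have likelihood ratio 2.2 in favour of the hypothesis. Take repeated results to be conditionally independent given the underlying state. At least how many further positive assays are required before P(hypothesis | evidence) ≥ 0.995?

Prior odds = 0.0005/0.9995 = 1/1999.
Combined Bayes factor of the evidence already in hand = 0.15 × 1.5 = 0.225.
Odds after that evidence = (1/1999) × 0.225 = 9/79960.
Target odds = 0.995/0.005 = 199.
Need 2.2ⁿ ≥ 199 ÷ (9/79960) = 15912040/9.
2.2¹⁸ ≈1.4575e+06 falls short of 15912040/9 but 2.2¹⁹ ≈3.2065e+06 reaches it, so n = 19.

19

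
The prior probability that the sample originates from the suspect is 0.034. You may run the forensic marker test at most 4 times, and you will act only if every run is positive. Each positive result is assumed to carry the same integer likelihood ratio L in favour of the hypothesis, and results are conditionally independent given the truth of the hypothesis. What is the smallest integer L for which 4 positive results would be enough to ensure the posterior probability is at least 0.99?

8

Prior odds = 0.034/0.966 = 17/483.
Target odds = 0.99/0.01 = 99.
Need L⁴ ≥ 99 ÷ (17/483) = 47817/17.
7⁴ = 2401 < 47817/17 ≤ 4096 = 8⁴, so L = 8.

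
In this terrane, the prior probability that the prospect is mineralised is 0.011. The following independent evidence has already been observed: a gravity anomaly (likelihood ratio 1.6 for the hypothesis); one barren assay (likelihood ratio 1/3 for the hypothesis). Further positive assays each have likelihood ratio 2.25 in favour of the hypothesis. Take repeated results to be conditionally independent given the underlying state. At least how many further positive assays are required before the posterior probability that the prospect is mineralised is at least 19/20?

Prior odds = 0.011/0.989 = 11/989.
Combined Bayes factor of the evidence already in hand = 1.6 × (1/3) = 8/15.
Odds after that evidence = (11/989) × 8/15 = 88/14835.
Target odds = 0.95/0.05 = 19.
Need 2.25ⁿ ≥ 19 ÷ (88/14835) = 281865/88.
2.25⁹ = 387420489/262144 falls short of 281865/88 but 2.25¹⁰ ≈3325.26 reaches it, so n = 10.

10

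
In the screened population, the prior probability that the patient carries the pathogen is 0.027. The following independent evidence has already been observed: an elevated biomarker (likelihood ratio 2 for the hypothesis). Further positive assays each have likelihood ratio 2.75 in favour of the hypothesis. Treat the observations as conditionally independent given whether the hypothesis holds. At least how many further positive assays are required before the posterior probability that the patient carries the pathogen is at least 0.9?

6

Prior odds = 0.027/0.973 = 27/973.
Bayes factor of the evidence already in hand = 2.
Odds after that evidence = (27/973) × 2 = 54/973.
Target odds = 0.9/0.1 = 9.
Need 2.75ⁿ ≥ 9 ÷ (54/973) = 973/6.
2.75⁵ = 161051/1024 falls short of 973/6 but 2.75⁶ = 1771561/4096 reaches it, so n = 6.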